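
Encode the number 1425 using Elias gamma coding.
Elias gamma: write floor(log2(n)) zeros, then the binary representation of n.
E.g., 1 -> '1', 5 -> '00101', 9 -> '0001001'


num_bits = floor(log2(1425)) + 1 = 11
leading_zeros = num_bits - 1 = 10
binary(1425) = 10110010001

Elias gamma(1425) = '0000000000' + '10110010001' = 000000000010110010001 (21 bits)


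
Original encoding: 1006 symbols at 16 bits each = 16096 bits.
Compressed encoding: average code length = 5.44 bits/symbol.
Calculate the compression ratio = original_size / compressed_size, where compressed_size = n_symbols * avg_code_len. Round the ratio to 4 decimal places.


original_size = n_symbols * orig_bits = 1006 * 16 = 16096 bits
compressed_size = n_symbols * avg_code_len = 1006 * 5.44 = 5472.64 bits
ratio = original_size / compressed_size = 16096 / 5472.64 = 2.9412

Compression ratio = 2.9412


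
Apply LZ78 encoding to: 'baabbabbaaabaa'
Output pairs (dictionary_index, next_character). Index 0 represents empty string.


LZ78 encoding steps:
Dictionary: {0: ''}
Step 1: w='' (idx 0), next='b' -> output (0, 'b'), add 'b' as idx 1
Step 2: w='' (idx 0), next='a' -> output (0, 'a'), add 'a' as idx 2
Step 3: w='a' (idx 2), next='b' -> output (2, 'b'), add 'ab' as idx 3
Step 4: w='b' (idx 1), next='a' -> output (1, 'a'), add 'ba' as idx 4
Step 5: w='b' (idx 1), next='b' -> output (1, 'b'), add 'bb' as idx 5
Step 6: w='a' (idx 2), next='a' -> output (2, 'a'), add 'aa' as idx 6
Step 7: w='ab' (idx 3), next='a' -> output (3, 'a'), add 'aba' as idx 7
Step 8: w='a' (idx 2), end of input -> output (2, '')


Encoded: [(0, 'b'), (0, 'a'), (2, 'b'), (1, 'a'), (1, 'b'), (2, 'a'), (3, 'a'), (2, '')]


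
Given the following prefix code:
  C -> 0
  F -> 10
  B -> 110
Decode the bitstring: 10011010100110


Decoding step by step:
Bits 10 -> F
Bits 0 -> C
Bits 110 -> B
Bits 10 -> F
Bits 10 -> F
Bits 0 -> C
Bits 110 -> B


Decoded message: FCBFFCB


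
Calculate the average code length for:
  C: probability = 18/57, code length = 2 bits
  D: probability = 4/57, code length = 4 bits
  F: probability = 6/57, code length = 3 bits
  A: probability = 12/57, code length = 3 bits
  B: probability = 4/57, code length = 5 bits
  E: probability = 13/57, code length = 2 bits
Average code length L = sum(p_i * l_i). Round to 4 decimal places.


Weighted contributions p_i * l_i:
  C: (18/57) * 2 = 36/57
  D: (4/57) * 4 = 16/57
  F: (6/57) * 3 = 18/57
  A: (12/57) * 3 = 36/57
  B: (4/57) * 5 = 20/57
  E: (13/57) * 2 = 26/57
Sum = (36 + 16 + 18 + 36 + 20 + 26)/57 = 152/57

L = 152/57 = 2.6667 bits/symbol


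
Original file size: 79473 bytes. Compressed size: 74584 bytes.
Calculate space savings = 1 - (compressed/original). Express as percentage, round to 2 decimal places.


ratio = compressed/original = 74584/79473 = 0.938482
savings = 1 - ratio = 1 - 0.938482 = 0.061518
as a percentage: 0.061518 * 100 = 6.15%

Space savings = 1 - 74584/79473 = 6.15%


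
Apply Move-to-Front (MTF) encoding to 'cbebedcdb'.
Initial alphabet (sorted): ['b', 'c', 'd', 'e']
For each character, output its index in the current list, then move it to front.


MTF encoding:
'c': index 1 in ['b', 'c', 'd', 'e'] -> ['c', 'b', 'd', 'e']
'b': index 1 in ['c', 'b', 'd', 'e'] -> ['b', 'c', 'd', 'e']
'e': index 3 in ['b', 'c', 'd', 'e'] -> ['e', 'b', 'c', 'd']
'b': index 1 in ['e', 'b', 'c', 'd'] -> ['b', 'e', 'c', 'd']
'e': index 1 in ['b', 'e', 'c', 'd'] -> ['e', 'b', 'c', 'd']
'd': index 3 in ['e', 'b', 'c', 'd'] -> ['d', 'e', 'b', 'c']
'c': index 3 in ['d', 'e', 'b', 'c'] -> ['c', 'd', 'e', 'b']
'd': index 1 in ['c', 'd', 'e', 'b'] -> ['d', 'c', 'e', 'b']
'b': index 3 in ['d', 'c', 'e', 'b'] -> ['b', 'd', 'c', 'e']


Output: [1, 1, 3, 1, 1, 3, 3, 1, 3]


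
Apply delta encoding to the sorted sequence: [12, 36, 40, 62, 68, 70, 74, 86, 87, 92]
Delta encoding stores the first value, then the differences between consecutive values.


First value: 12
Deltas:
  36 - 12 = 24
  40 - 36 = 4
  62 - 40 = 22
  68 - 62 = 6
  70 - 68 = 2
  74 - 70 = 4
  86 - 74 = 12
  87 - 86 = 1
  92 - 87 = 5


Delta encoded: [12, 24, 4, 22, 6, 2, 4, 12, 1, 5]


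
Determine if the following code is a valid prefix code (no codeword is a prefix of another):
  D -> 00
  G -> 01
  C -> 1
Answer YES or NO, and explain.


Checking each pair (does one codeword prefix another?):
  D='00' vs G='01': no prefix
  D='00' vs C='1': no prefix
  G='01' vs D='00': no prefix
  G='01' vs C='1': no prefix
  C='1' vs D='00': no prefix
  C='1' vs G='01': no prefix
No violation found over all pairs.

YES -- this is a valid prefix code. No codeword is a prefix of any other codeword.


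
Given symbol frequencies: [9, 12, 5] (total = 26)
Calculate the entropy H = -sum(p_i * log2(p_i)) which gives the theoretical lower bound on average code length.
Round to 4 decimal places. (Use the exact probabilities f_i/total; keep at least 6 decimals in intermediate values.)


Per-symbol terms -p_i * log2(p_i) with p_i = f_i/26:
  p = 9/26 = 0.346154: log2(p) = -1.530515, -p*log2(p) = 0.529794
  p = 12/26 = 0.461538: log2(p) = -1.115477, -p*log2(p) = 0.514836
  p = 5/26 = 0.192308: log2(p) = -2.378512, -p*log2(p) = 0.457406
H = 0.529794 + 0.514836 + 0.457406 = 1.502036

H = 1.502 bits/symbol


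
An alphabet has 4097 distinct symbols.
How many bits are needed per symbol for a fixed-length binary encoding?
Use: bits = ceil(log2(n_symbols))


log2(4097) = 12.0004
Bracket: 2^12 = 4096 < 4097 <= 2^13 = 8192
So ceil(log2(4097)) = 13

bits = ceil(log2(4097)) = ceil(12.0004) = 13 bits


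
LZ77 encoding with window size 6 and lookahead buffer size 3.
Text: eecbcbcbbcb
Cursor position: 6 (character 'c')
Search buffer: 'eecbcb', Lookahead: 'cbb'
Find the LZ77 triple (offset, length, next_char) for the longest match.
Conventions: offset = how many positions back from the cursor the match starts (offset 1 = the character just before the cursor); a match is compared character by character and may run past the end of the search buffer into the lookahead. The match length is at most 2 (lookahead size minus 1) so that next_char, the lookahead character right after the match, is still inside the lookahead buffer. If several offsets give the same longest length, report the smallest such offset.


Try each offset into the search buffer:
  offset=1 (pos 5, char 'b'): match length 0
  offset=2 (pos 4, char 'c'): match length 2
  offset=3 (pos 3, char 'b'): match length 0
  offset=4 (pos 2, char 'c'): match length 2
  offset=5 (pos 1, char 'e'): match length 0
  offset=6 (pos 0, char 'e'): match length 0
Longest match has length 2, found at offsets 2, 4; take the smallest, offset 2.
next_char = character at position 6 + 2 = 8 -> 'b'

Best match: offset=2, length=2 (matching 'cb' starting at position 4)
LZ77 triple: (2, 2, 'b')


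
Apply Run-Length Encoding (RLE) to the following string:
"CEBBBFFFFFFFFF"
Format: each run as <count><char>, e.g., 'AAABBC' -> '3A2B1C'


Scanning runs left to right:
  i=0: run of 'C' x 1 -> '1C'
  i=1: run of 'E' x 1 -> '1E'
  i=2: run of 'B' x 3 -> '3B'
  i=5: run of 'F' x 9 -> '9F'

RLE = 1C1E3B9F


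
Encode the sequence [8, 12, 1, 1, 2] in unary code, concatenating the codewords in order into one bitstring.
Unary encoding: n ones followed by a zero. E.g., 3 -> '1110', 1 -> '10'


Encode each number as n ones followed by a terminating 0:
  8 -> 111111110 (9 bits)
  12 -> 1111111111110 (13 bits)
  1 -> 10 (2 bits)
  1 -> 10 (2 bits)
  2 -> 110 (3 bits)
Total length = 9 + 13 + 2 + 2 + 3 = 29 bits.

Unary([8, 12, 1, 1, 2]) = 11111111011111111111101010110 (29 bits)


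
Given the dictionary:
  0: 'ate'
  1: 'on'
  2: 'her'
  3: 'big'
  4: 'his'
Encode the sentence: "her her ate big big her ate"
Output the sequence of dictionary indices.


Look up each word in the dictionary:
  'her' -> 2
  'her' -> 2
  'ate' -> 0
  'big' -> 3
  'big' -> 3
  'her' -> 2
  'ate' -> 0

Encoded: [2, 2, 0, 3, 3, 2, 0]


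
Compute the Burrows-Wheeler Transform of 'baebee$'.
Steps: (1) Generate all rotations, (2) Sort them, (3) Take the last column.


Rotations (sorted):
  0: $baebee -> last char: e
  1: aebee$b -> last char: b
  2: baebee$ -> last char: $
  3: bee$bae -> last char: e
  4: e$baebe -> last char: e
  5: ebee$ba -> last char: a
  6: ee$baeb -> last char: b


BWT = eb$eeab


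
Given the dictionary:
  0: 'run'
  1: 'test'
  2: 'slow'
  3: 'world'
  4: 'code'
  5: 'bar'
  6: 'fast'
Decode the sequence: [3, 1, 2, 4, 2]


Look up each index in the dictionary:
  3 -> 'world'
  1 -> 'test'
  2 -> 'slow'
  4 -> 'code'
  2 -> 'slow'

Decoded: "world test slow code slow"


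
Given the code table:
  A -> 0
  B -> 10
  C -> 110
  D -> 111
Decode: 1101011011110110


Decoding:
110 -> C
10 -> B
110 -> C
111 -> D
10 -> B
110 -> C


Result: CBCDBC


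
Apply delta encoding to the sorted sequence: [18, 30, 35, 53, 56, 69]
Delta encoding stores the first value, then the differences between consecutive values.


First value: 18
Deltas:
  30 - 18 = 12
  35 - 30 = 5
  53 - 35 = 18
  56 - 53 = 3
  69 - 56 = 13


Delta encoded: [18, 12, 5, 18, 3, 13]


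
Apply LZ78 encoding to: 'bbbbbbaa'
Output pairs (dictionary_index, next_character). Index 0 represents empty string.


LZ78 encoding steps:
Dictionary: {0: ''}
Step 1: w='' (idx 0), next='b' -> output (0, 'b'), add 'b' as idx 1
Step 2: w='b' (idx 1), next='b' -> output (1, 'b'), add 'bb' as idx 2
Step 3: w='bb' (idx 2), next='b' -> output (2, 'b'), add 'bbb' as idx 3
Step 4: w='' (idx 0), next='a' -> output (0, 'a'), add 'a' as idx 4
Step 5: w='a' (idx 4), end of input -> output (4, '')


Encoded: [(0, 'b'), (1, 'b'), (2, 'b'), (0, 'a'), (4, '')]


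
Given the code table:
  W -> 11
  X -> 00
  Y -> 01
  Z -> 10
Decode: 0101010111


Decoding:
01 -> Y
01 -> Y
01 -> Y
01 -> Y
11 -> W


Result: YYYYW


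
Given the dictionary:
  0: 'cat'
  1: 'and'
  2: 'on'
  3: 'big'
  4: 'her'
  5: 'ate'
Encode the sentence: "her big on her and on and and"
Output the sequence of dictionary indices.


Look up each word in the dictionary:
  'her' -> 4
  'big' -> 3
  'on' -> 2
  'her' -> 4
  'and' -> 1
  'on' -> 2
  'and' -> 1
  'and' -> 1

Encoded: [4, 3, 2, 4, 1, 2, 1, 1]


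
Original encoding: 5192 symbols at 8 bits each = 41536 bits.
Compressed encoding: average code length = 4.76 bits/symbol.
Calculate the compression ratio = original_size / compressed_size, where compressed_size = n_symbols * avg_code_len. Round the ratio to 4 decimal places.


original_size = n_symbols * orig_bits = 5192 * 8 = 41536 bits
compressed_size = n_symbols * avg_code_len = 5192 * 4.76 = 24713.92 bits
ratio = original_size / compressed_size = 41536 / 24713.92 = 1.6807

Compression ratio = 1.6807


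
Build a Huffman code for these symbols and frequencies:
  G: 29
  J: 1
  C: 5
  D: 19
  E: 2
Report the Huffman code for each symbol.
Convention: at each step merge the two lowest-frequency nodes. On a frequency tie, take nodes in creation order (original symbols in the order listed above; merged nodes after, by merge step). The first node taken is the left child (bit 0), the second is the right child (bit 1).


Huffman tree construction:
Step 1: Merge J(1) + E(2) = 3
Step 2: Merge (J+E)(3) + C(5) = 8
Step 3: Merge ((J+E)+C)(8) + D(19) = 27
Step 4: Merge (((J+E)+C)+D)(27) + G(29) = 56
Read each symbol's code off the tree from the root (left child = 0, right child = 1).

Codes:
  G: 1 (length 1)
  J: 0000 (length 4)
  C: 001 (length 3)
  D: 01 (length 2)
  E: 0001 (length 4)
Average code length: 94/56 = 1.6786 bits/symbol


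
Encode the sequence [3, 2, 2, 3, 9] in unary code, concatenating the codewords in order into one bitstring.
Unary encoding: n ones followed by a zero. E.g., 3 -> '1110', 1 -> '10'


Encode each number as n ones followed by a terminating 0:
  3 -> 1110 (4 bits)
  2 -> 110 (3 bits)
  2 -> 110 (3 bits)
  3 -> 1110 (4 bits)
  9 -> 1111111110 (10 bits)
Total length = 4 + 3 + 3 + 4 + 10 = 24 bits.

Unary([3, 2, 2, 3, 9]) = 111011011011101111111110 (24 bits)


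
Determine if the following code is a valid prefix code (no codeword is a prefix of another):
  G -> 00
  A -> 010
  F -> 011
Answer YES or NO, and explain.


Checking each pair (does one codeword prefix another?):
  G='00' vs A='010': no prefix
  G='00' vs F='011': no prefix
  A='010' vs G='00': no prefix
  A='010' vs F='011': no prefix
  F='011' vs G='00': no prefix
  F='011' vs A='010': no prefix
No violation found over all pairs.

YES -- this is a valid prefix code. No codeword is a prefix of any other codeword.


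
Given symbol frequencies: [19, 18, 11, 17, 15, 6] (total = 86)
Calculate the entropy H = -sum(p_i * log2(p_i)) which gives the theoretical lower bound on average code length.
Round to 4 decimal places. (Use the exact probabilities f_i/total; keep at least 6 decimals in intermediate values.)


Per-symbol terms -p_i * log2(p_i) with p_i = f_i/86:
  p = 19/86 = 0.220930: log2(p) = -2.178337, -p*log2(p) = 0.481261
  p = 18/86 = 0.209302: log2(p) = -2.256340, -p*log2(p) = 0.472257
  p = 11/86 = 0.127907: log2(p) = -2.966833, -p*log2(p) = 0.379479
  p = 17/86 = 0.197674: log2(p) = -2.338802, -p*log2(p) = 0.462321
  p = 15/86 = 0.174419: log2(p) = -2.519374, -p*log2(p) = 0.439426
  p = 6/86 = 0.069767: log2(p) = -3.841302, -p*log2(p) = 0.267998
H = 0.481261 + 0.472257 + 0.379479 + 0.462321 + 0.439426 + 0.267998 = 2.502742

H = 2.5027 bits/symbol


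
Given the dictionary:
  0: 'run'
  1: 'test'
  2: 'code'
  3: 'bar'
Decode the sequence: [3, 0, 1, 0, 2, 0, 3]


Look up each index in the dictionary:
  3 -> 'bar'
  0 -> 'run'
  1 -> 'test'
  0 -> 'run'
  2 -> 'code'
  0 -> 'run'
  3 -> 'bar'

Decoded: "bar run test run code run bar"


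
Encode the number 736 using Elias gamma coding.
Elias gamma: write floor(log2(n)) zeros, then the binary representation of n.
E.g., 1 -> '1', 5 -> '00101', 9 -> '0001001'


num_bits = floor(log2(736)) + 1 = 10
leading_zeros = num_bits - 1 = 9
binary(736) = 1011100000

Elias gamma(736) = '000000000' + '1011100000' = 0000000001011100000 (19 bits)


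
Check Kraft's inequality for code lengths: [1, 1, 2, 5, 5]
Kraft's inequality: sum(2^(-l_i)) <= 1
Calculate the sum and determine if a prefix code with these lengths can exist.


Sum = 2^(-1) + 2^(-1) + 2^(-2) + 2^(-5) + 2^(-5)
    = 0.5 + 0.5 + 0.25 + 0.03125 + 0.03125
    = 42/32 = 1.3125
Since 1.3125 > 1, Kraft's inequality is NOT satisfied.
A prefix code with these lengths CANNOT exist.

Kraft sum = 1.3125. Not satisfied.


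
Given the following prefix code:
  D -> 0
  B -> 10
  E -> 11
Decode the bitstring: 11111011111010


Decoding step by step:
Bits 11 -> E
Bits 11 -> E
Bits 10 -> B
Bits 11 -> E
Bits 11 -> E
Bits 10 -> B
Bits 10 -> B


Decoded message: EEBEEBB


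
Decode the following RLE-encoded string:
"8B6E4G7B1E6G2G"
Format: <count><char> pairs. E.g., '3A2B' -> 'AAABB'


Expanding each <count><char> pair:
  8B -> 'BBBBBBBB'
  6E -> 'EEEEEE'
  4G -> 'GGGG'
  7B -> 'BBBBBBB'
  1E -> 'E'
  6G -> 'GGGGGG'
  2G -> 'GG'

Decoded = BBBBBBBBEEEEEEGGGGBBBBBBBEGGGGGGGG


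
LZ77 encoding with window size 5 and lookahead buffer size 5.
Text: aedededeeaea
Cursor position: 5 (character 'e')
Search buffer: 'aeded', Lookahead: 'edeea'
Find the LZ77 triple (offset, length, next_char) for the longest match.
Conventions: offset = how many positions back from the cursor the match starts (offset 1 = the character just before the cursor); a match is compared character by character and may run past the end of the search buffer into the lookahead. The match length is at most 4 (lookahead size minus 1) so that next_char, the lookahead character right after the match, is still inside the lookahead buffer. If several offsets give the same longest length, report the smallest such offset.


Try each offset into the search buffer:
  offset=1 (pos 4, char 'd'): match length 0
  offset=2 (pos 3, char 'e'): match length 3
  offset=3 (pos 2, char 'd'): match length 0
  offset=4 (pos 1, char 'e'): match length 3
  offset=5 (pos 0, char 'a'): match length 0
Longest match has length 3, found at offsets 2, 4; take the smallest, offset 2.
next_char = character at position 5 + 3 = 8 -> 'e'

Best match: offset=2, length=3 (matching 'ede' starting at position 3)
LZ77 triple: (2, 3, 'e')


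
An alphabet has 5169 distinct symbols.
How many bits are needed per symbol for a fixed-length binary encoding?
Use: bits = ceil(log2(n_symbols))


log2(5169) = 12.3357
Bracket: 2^12 = 4096 < 5169 <= 2^13 = 8192
So ceil(log2(5169)) = 13

bits = ceil(log2(5169)) = ceil(12.3357) = 13 bits


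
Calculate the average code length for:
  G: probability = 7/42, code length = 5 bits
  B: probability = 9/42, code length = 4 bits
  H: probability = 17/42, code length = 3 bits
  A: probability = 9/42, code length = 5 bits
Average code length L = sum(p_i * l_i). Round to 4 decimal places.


Weighted contributions p_i * l_i:
  G: (7/42) * 5 = 35/42
  B: (9/42) * 4 = 36/42
  H: (17/42) * 3 = 51/42
  A: (9/42) * 5 = 45/42
Sum = (35 + 36 + 51 + 45)/42 = 167/42

L = 167/42 = 3.9762 bits/symbol


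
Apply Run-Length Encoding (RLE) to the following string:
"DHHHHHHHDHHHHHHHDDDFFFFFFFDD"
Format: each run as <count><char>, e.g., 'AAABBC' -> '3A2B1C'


Scanning runs left to right:
  i=0: run of 'D' x 1 -> '1D'
  i=1: run of 'H' x 7 -> '7H'
  i=8: run of 'D' x 1 -> '1D'
  i=9: run of 'H' x 7 -> '7H'
  i=16: run of 'D' x 3 -> '3D'
  i=19: run of 'F' x 7 -> '7F'
  i=26: run of 'D' x 2 -> '2D'

RLE = 1D7H1D7H3D7F2D


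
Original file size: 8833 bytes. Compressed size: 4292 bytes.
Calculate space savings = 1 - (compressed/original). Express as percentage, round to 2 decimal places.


ratio = compressed/original = 4292/8833 = 0.485905
savings = 1 - ratio = 1 - 0.485905 = 0.514095
as a percentage: 0.514095 * 100 = 51.41%

Space savings = 1 - 4292/8833 = 51.41%


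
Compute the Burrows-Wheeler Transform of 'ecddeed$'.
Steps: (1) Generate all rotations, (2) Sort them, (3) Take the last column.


Rotations (sorted):
  0: $ecddeed -> last char: d
  1: cddeed$e -> last char: e
  2: d$ecddee -> last char: e
  3: ddeed$ec -> last char: c
  4: deed$ecd -> last char: d
  5: ecddeed$ -> last char: $
  6: ed$ecdde -> last char: e
  7: eed$ecdd -> last char: d


BWT = deecd$ed


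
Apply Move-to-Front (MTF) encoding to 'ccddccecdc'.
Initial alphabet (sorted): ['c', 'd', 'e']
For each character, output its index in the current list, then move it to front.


MTF encoding:
'c': index 0 in ['c', 'd', 'e'] -> ['c', 'd', 'e']
'c': index 0 in ['c', 'd', 'e'] -> ['c', 'd', 'e']
'd': index 1 in ['c', 'd', 'e'] -> ['d', 'c', 'e']
'd': index 0 in ['d', 'c', 'e'] -> ['d', 'c', 'e']
'c': index 1 in ['d', 'c', 'e'] -> ['c', 'd', 'e']
'c': index 0 in ['c', 'd', 'e'] -> ['c', 'd', 'e']
'e': index 2 in ['c', 'd', 'e'] -> ['e', 'c', 'd']
'c': index 1 in ['e', 'c', 'd'] -> ['c', 'e', 'd']
'd': index 2 in ['c', 'e', 'd'] -> ['d', 'c', 'e']
'c': index 1 in ['d', 'c', 'e'] -> ['c', 'd', 'e']


Output: [0, 0, 1, 0, 1, 0, 2, 1, 2, 1]


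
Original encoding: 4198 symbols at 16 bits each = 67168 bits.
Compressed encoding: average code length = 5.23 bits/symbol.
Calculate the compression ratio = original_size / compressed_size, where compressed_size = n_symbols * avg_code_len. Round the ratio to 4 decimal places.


original_size = n_symbols * orig_bits = 4198 * 16 = 67168 bits
compressed_size = n_symbols * avg_code_len = 4198 * 5.23 = 21955.54 bits
ratio = original_size / compressed_size = 67168 / 21955.54 = 3.0593

Compression ratio = 3.0593


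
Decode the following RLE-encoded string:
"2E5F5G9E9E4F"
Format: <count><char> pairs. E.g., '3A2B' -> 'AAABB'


Expanding each <count><char> pair:
  2E -> 'EE'
  5F -> 'FFFFF'
  5G -> 'GGGGG'
  9E -> 'EEEEEEEEE'
  9E -> 'EEEEEEEEE'
  4F -> 'FFFF'

Decoded = EEFFFFFGGGGGEEEEEEEEEEEEEEEEEEFFFF


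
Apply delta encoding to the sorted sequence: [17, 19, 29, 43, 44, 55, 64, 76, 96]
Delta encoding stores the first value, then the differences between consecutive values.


First value: 17
Deltas:
  19 - 17 = 2
  29 - 19 = 10
  43 - 29 = 14
  44 - 43 = 1
  55 - 44 = 11
  64 - 55 = 9
  76 - 64 = 12
  96 - 76 = 20


Delta encoded: [17, 2, 10, 14, 1, 11, 9, 12, 20]


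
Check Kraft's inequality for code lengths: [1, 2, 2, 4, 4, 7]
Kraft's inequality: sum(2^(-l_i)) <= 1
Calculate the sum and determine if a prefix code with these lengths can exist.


Sum = 2^(-1) + 2^(-2) + 2^(-2) + 2^(-4) + 2^(-4) + 2^(-7)
    = 0.5 + 0.25 + 0.25 + 0.0625 + 0.0625 + 0.0078125
    = 145/128 = 1.1328125
Since 1.1328125 > 1, Kraft's inequality is NOT satisfied.
A prefix code with these lengths CANNOT exist.

Kraft sum = 1.1328125. Not satisfied.


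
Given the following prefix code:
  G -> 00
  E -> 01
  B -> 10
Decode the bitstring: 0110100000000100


Decoding step by step:
Bits 01 -> E
Bits 10 -> B
Bits 10 -> B
Bits 00 -> G
Bits 00 -> G
Bits 00 -> G
Bits 01 -> E
Bits 00 -> G


Decoded message: EBBGGGEG


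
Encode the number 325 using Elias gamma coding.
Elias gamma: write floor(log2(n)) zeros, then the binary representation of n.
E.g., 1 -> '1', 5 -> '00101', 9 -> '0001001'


num_bits = floor(log2(325)) + 1 = 9
leading_zeros = num_bits - 1 = 8
binary(325) = 101000101

Elias gamma(325) = '00000000' + '101000101' = 00000000101000101 (17 bits)


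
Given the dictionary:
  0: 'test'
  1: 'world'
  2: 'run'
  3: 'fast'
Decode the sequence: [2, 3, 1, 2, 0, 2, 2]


Look up each index in the dictionary:
  2 -> 'run'
  3 -> 'fast'
  1 -> 'world'
  2 -> 'run'
  0 -> 'test'
  2 -> 'run'
  2 -> 'run'

Decoded: "run fast world run test run run"


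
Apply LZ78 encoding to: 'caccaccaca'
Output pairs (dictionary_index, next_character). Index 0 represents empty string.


LZ78 encoding steps:
Dictionary: {0: ''}
Step 1: w='' (idx 0), next='c' -> output (0, 'c'), add 'c' as idx 1
Step 2: w='' (idx 0), next='a' -> output (0, 'a'), add 'a' as idx 2
Step 3: w='c' (idx 1), next='c' -> output (1, 'c'), add 'cc' as idx 3
Step 4: w='a' (idx 2), next='c' -> output (2, 'c'), add 'ac' as idx 4
Step 5: w='c' (idx 1), next='a' -> output (1, 'a'), add 'ca' as idx 5
Step 6: w='ca' (idx 5), end of input -> output (5, '')


Encoded: [(0, 'c'), (0, 'a'), (1, 'c'), (2, 'c'), (1, 'a'), (5, '')]


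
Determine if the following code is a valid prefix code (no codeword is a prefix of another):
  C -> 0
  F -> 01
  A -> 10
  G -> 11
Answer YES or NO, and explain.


Checking each pair (does one codeword prefix another?):
  C='0' vs F='01': prefix -- VIOLATION

NO -- this is NOT a valid prefix code. C (0) is a prefix of F (01).


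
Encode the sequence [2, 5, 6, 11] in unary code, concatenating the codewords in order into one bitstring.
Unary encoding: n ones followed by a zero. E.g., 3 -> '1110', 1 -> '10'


Encode each number as n ones followed by a terminating 0:
  2 -> 110 (3 bits)
  5 -> 111110 (6 bits)
  6 -> 1111110 (7 bits)
  11 -> 111111111110 (12 bits)
Total length = 3 + 6 + 7 + 12 = 28 bits.

Unary([2, 5, 6, 11]) = 1101111101111110111111111110 (28 bits)


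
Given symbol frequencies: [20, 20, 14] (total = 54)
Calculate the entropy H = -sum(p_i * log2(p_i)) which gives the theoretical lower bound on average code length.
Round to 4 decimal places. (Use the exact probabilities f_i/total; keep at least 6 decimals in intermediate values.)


Per-symbol terms -p_i * log2(p_i) with p_i = f_i/54:
  p = 20/54 = 0.370370: log2(p) = -1.432959, -p*log2(p) = 0.530726
  p = 20/54 = 0.370370: log2(p) = -1.432959, -p*log2(p) = 0.530726
  p = 14/54 = 0.259259: log2(p) = -1.947533, -p*log2(p) = 0.504916
H = 0.530726 + 0.530726 + 0.504916 = 1.566368

H = 1.5664 bits/symbol


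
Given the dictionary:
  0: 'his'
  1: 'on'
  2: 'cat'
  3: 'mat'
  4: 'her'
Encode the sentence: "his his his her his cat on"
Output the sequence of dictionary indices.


Look up each word in the dictionary:
  'his' -> 0
  'his' -> 0
  'his' -> 0
  'her' -> 4
  'his' -> 0
  'cat' -> 2
  'on' -> 1

Encoded: [0, 0, 0, 4, 0, 2, 1]


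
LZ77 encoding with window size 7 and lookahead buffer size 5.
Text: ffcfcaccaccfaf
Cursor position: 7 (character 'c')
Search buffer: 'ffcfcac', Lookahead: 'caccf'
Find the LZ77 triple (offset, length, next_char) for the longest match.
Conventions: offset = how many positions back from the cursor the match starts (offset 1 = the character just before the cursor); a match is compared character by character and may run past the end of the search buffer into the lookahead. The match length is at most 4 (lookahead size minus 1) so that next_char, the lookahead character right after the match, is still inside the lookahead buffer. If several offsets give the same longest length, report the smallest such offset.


Try each offset into the search buffer:
  offset=1 (pos 6, char 'c'): match length 1
  offset=2 (pos 5, char 'a'): match length 0
  offset=3 (pos 4, char 'c'): match length 4
  offset=4 (pos 3, char 'f'): match length 0
  offset=5 (pos 2, char 'c'): match length 1
  offset=6 (pos 1, char 'f'): match length 0
  offset=7 (pos 0, char 'f'): match length 0
Longest match has length 4 at offset 3.
next_char = character at position 7 + 4 = 11 -> 'f'

Best match: offset=3, length=4 (matching 'cacc' starting at position 4)
LZ77 triple: (3, 4, 'f')


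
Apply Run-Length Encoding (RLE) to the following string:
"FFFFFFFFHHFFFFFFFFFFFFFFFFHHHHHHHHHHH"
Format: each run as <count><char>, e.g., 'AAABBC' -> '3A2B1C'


Scanning runs left to right:
  i=0: run of 'F' x 8 -> '8F'
  i=8: run of 'H' x 2 -> '2H'
  i=10: run of 'F' x 16 -> '16F'
  i=26: run of 'H' x 11 -> '11H'

RLE = 8F2H16F11H


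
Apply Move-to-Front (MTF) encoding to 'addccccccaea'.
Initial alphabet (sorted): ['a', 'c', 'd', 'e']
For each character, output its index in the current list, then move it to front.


MTF encoding:
'a': index 0 in ['a', 'c', 'd', 'e'] -> ['a', 'c', 'd', 'e']
'd': index 2 in ['a', 'c', 'd', 'e'] -> ['d', 'a', 'c', 'e']
'd': index 0 in ['d', 'a', 'c', 'e'] -> ['d', 'a', 'c', 'e']
'c': index 2 in ['d', 'a', 'c', 'e'] -> ['c', 'd', 'a', 'e']
'c': index 0 in ['c', 'd', 'a', 'e'] -> ['c', 'd', 'a', 'e']
'c': index 0 in ['c', 'd', 'a', 'e'] -> ['c', 'd', 'a', 'e']
'c': index 0 in ['c', 'd', 'a', 'e'] -> ['c', 'd', 'a', 'e']
'c': index 0 in ['c', 'd', 'a', 'e'] -> ['c', 'd', 'a', 'e']
'c': index 0 in ['c', 'd', 'a', 'e'] -> ['c', 'd', 'a', 'e']
'a': index 2 in ['c', 'd', 'a', 'e'] -> ['a', 'c', 'd', 'e']
'e': index 3 in ['a', 'c', 'd', 'e'] -> ['e', 'a', 'c', 'd']
'a': index 1 in ['e', 'a', 'c', 'd'] -> ['a', 'e', 'c', 'd']


Output: [0, 2, 0, 2, 0, 0, 0, 0, 0, 2, 3, 1]


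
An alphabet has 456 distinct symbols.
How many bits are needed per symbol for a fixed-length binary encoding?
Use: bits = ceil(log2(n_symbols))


log2(456) = 8.8329
Bracket: 2^8 = 256 < 456 <= 2^9 = 512
So ceil(log2(456)) = 9

bits = ceil(log2(456)) = ceil(8.8329) = 9 bits


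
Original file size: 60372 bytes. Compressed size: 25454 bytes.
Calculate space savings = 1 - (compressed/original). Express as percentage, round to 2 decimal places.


ratio = compressed/original = 25454/60372 = 0.421619
savings = 1 - ratio = 1 - 0.421619 = 0.578381
as a percentage: 0.578381 * 100 = 57.84%

Space savings = 1 - 25454/60372 = 57.84%


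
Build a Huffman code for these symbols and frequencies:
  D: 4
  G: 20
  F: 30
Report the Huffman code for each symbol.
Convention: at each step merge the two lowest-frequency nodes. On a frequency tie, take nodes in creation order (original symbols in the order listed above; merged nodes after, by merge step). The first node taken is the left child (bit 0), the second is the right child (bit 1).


Huffman tree construction:
Step 1: Merge D(4) + G(20) = 24
Step 2: Merge (D+G)(24) + F(30) = 54
Read each symbol's code off the tree from the root (left child = 0, right child = 1).

Codes:
  D: 00 (length 2)
  G: 01 (length 2)
  F: 1 (length 1)
Average code length: 78/54 = 1.4444 bits/symbol


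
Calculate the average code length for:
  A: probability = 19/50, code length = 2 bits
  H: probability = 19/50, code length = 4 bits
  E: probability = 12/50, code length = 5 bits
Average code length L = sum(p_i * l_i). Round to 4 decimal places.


Weighted contributions p_i * l_i:
  A: (19/50) * 2 = 38/50
  H: (19/50) * 4 = 76/50
  E: (12/50) * 5 = 60/50
Sum = (38 + 76 + 60)/50 = 174/50

L = 174/50 = 3.4800 bits/symbol


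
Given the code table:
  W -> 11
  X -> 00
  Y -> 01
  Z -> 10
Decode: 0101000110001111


Decoding:
01 -> Y
01 -> Y
00 -> X
01 -> Y
10 -> Z
00 -> X
11 -> W
11 -> W


Result: YYXYZXWW


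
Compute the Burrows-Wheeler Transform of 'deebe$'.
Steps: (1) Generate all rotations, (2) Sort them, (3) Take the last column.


Rotations (sorted):
  0: $deebe -> last char: e
  1: be$dee -> last char: e
  2: deebe$ -> last char: $
  3: e$deeb -> last char: b
  4: ebe$de -> last char: e
  5: eebe$d -> last char: d


BWT = ee$bed


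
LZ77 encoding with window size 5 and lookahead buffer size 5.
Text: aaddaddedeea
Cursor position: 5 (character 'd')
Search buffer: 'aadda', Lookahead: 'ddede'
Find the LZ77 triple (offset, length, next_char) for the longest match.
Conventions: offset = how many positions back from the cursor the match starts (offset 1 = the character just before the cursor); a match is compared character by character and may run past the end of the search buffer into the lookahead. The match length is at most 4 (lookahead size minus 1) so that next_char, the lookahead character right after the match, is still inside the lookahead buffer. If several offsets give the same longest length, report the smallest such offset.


Try each offset into the search buffer:
  offset=1 (pos 4, char 'a'): match length 0
  offset=2 (pos 3, char 'd'): match length 1
  offset=3 (pos 2, char 'd'): match length 2
  offset=4 (pos 1, char 'a'): match length 0
  offset=5 (pos 0, char 'a'): match length 0
Longest match has length 2 at offset 3.
next_char = character at position 5 + 2 = 7 -> 'e'

Best match: offset=3, length=2 (matching 'dd' starting at position 2)
LZ77 triple: (3, 2, 'e')


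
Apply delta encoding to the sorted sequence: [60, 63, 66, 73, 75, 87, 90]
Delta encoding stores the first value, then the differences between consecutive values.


First value: 60
Deltas:
  63 - 60 = 3
  66 - 63 = 3
  73 - 66 = 7
  75 - 73 = 2
  87 - 75 = 12
  90 - 87 = 3


Delta encoded: [60, 3, 3, 7, 2, 12, 3]


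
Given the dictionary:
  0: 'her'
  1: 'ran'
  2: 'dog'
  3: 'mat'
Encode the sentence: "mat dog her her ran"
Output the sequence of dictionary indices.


Look up each word in the dictionary:
  'mat' -> 3
  'dog' -> 2
  'her' -> 0
  'her' -> 0
  'ran' -> 1

Encoded: [3, 2, 0, 0, 1]


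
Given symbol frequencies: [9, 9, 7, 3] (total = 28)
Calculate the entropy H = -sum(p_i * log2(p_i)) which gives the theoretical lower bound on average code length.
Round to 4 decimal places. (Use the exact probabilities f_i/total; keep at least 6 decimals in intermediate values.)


Per-symbol terms -p_i * log2(p_i) with p_i = f_i/28:
  p = 9/28 = 0.321429: log2(p) = -1.637430, -p*log2(p) = 0.526317
  p = 9/28 = 0.321429: log2(p) = -1.637430, -p*log2(p) = 0.526317
  p = 7/28 = 0.250000: log2(p) = -2.000000, -p*log2(p) = 0.500000
  p = 3/28 = 0.107143: log2(p) = -3.222392, -p*log2(p) = 0.345256
H = 0.526317 + 0.526317 + 0.500000 + 0.345256 = 1.897890

H = 1.8979 bits/symbol


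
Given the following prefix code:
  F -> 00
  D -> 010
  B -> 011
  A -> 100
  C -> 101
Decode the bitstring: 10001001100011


Decoding step by step:
Bits 100 -> A
Bits 010 -> D
Bits 011 -> B
Bits 00 -> F
Bits 011 -> B


Decoded message: ADBFB


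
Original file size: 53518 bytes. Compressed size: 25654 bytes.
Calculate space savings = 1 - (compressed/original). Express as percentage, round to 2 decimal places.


ratio = compressed/original = 25654/53518 = 0.479353
savings = 1 - ratio = 1 - 0.479353 = 0.520647
as a percentage: 0.520647 * 100 = 52.06%

Space savings = 1 - 25654/53518 = 52.06%


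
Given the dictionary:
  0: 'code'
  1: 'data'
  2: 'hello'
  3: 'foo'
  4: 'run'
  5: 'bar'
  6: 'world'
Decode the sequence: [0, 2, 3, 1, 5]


Look up each index in the dictionary:
  0 -> 'code'
  2 -> 'hello'
  3 -> 'foo'
  1 -> 'data'
  5 -> 'bar'

Decoded: "code hello foo data bar"


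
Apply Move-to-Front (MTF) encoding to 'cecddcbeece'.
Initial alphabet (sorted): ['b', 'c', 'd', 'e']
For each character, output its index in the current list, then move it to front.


MTF encoding:
'c': index 1 in ['b', 'c', 'd', 'e'] -> ['c', 'b', 'd', 'e']
'e': index 3 in ['c', 'b', 'd', 'e'] -> ['e', 'c', 'b', 'd']
'c': index 1 in ['e', 'c', 'b', 'd'] -> ['c', 'e', 'b', 'd']
'd': index 3 in ['c', 'e', 'b', 'd'] -> ['d', 'c', 'e', 'b']
'd': index 0 in ['d', 'c', 'e', 'b'] -> ['d', 'c', 'e', 'b']
'c': index 1 in ['d', 'c', 'e', 'b'] -> ['c', 'd', 'e', 'b']
'b': index 3 in ['c', 'd', 'e', 'b'] -> ['b', 'c', 'd', 'e']
'e': index 3 in ['b', 'c', 'd', 'e'] -> ['e', 'b', 'c', 'd']
'e': index 0 in ['e', 'b', 'c', 'd'] -> ['e', 'b', 'c', 'd']
'c': index 2 in ['e', 'b', 'c', 'd'] -> ['c', 'e', 'b', 'd']
'e': index 1 in ['c', 'e', 'b', 'd'] -> ['e', 'c', 'b', 'd']


Output: [1, 3, 1, 3, 0, 1, 3, 3, 0, 2, 1]


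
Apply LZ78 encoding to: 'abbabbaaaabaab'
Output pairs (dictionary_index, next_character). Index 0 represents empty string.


LZ78 encoding steps:
Dictionary: {0: ''}
Step 1: w='' (idx 0), next='a' -> output (0, 'a'), add 'a' as idx 1
Step 2: w='' (idx 0), next='b' -> output (0, 'b'), add 'b' as idx 2
Step 3: w='b' (idx 2), next='a' -> output (2, 'a'), add 'ba' as idx 3
Step 4: w='b' (idx 2), next='b' -> output (2, 'b'), add 'bb' as idx 4
Step 5: w='a' (idx 1), next='a' -> output (1, 'a'), add 'aa' as idx 5
Step 6: w='aa' (idx 5), next='b' -> output (5, 'b'), add 'aab' as idx 6
Step 7: w='aab' (idx 6), end of input -> output (6, '')


Encoded: [(0, 'a'), (0, 'b'), (2, 'a'), (2, 'b'), (1, 'a'), (5, 'b'), (6, '')]


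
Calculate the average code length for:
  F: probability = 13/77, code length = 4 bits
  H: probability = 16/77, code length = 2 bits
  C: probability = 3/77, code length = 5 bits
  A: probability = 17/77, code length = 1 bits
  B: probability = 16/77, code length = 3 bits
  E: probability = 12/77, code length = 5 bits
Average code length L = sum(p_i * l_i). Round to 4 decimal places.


Weighted contributions p_i * l_i:
  F: (13/77) * 4 = 52/77
  H: (16/77) * 2 = 32/77
  C: (3/77) * 5 = 15/77
  A: (17/77) * 1 = 17/77
  B: (16/77) * 3 = 48/77
  E: (12/77) * 5 = 60/77
Sum = (52 + 32 + 15 + 17 + 48 + 60)/77 = 224/77

L = 224/77 = 2.9091 bits/symbol


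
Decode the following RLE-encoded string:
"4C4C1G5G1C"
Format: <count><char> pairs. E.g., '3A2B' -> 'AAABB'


Expanding each <count><char> pair:
  4C -> 'CCCC'
  4C -> 'CCCC'
  1G -> 'G'
  5G -> 'GGGGG'
  1C -> 'C'

Decoded = CCCCCCCCGGGGGGC


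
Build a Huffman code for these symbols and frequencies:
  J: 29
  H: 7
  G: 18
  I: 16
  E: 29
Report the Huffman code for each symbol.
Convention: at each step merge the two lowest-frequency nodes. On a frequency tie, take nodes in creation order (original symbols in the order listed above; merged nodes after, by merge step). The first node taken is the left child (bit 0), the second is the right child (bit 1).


Huffman tree construction:
Step 1: Merge H(7) + I(16) = 23
Step 2: Merge G(18) + (H+I)(23) = 41
Step 3: Merge J(29) + E(29) = 58
Step 4: Merge (G+(H+I))(41) + (J+E)(58) = 99
Read each symbol's code off the tree from the root (left child = 0, right child = 1).

Codes:
  J: 10 (length 2)
  H: 010 (length 3)
  G: 00 (length 2)
  I: 011 (length 3)
  E: 11 (length 2)
Average code length: 221/99 = 2.2323 bits/symbol


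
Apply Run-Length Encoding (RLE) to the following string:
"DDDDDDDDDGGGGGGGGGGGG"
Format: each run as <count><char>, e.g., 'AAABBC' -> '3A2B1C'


Scanning runs left to right:
  i=0: run of 'D' x 9 -> '9D'
  i=9: run of 'G' x 12 -> '12G'

RLE = 9D12G


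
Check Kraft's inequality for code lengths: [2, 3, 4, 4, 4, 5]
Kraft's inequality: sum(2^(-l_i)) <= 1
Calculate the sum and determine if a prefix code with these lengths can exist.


Sum = 2^(-2) + 2^(-3) + 2^(-4) + 2^(-4) + 2^(-4) + 2^(-5)
    = 0.25 + 0.125 + 0.0625 + 0.0625 + 0.0625 + 0.03125
    = 19/32 = 0.59375
Since 0.59375 <= 1, Kraft's inequality IS satisfied.
A prefix code with these lengths CAN exist.

Kraft sum = 0.59375. Satisfied.


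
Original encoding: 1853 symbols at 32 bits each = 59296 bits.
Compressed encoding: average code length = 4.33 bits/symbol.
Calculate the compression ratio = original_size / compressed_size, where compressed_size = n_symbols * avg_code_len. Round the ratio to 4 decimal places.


original_size = n_symbols * orig_bits = 1853 * 32 = 59296 bits
compressed_size = n_symbols * avg_code_len = 1853 * 4.33 = 8023.49 bits
ratio = original_size / compressed_size = 59296 / 8023.49 = 7.3903

Compression ratio = 7.3903


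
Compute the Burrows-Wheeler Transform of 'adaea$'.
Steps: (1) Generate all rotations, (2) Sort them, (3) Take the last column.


Rotations (sorted):
  0: $adaea -> last char: a
  1: a$adae -> last char: e
  2: adaea$ -> last char: $
  3: aea$ad -> last char: d
  4: daea$a -> last char: a
  5: ea$ada -> last char: a


BWT = ae$daa


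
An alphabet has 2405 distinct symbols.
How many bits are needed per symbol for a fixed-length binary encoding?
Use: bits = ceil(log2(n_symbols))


log2(2405) = 11.2318
Bracket: 2^11 = 2048 < 2405 <= 2^12 = 4096
So ceil(log2(2405)) = 12

bits = ceil(log2(2405)) = ceil(11.2318) = 12 bits


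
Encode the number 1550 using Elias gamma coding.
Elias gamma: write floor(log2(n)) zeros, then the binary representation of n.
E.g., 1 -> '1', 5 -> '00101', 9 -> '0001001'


num_bits = floor(log2(1550)) + 1 = 11
leading_zeros = num_bits - 1 = 10
binary(1550) = 11000001110

Elias gamma(1550) = '0000000000' + '11000001110' = 000000000011000001110 (21 bits)


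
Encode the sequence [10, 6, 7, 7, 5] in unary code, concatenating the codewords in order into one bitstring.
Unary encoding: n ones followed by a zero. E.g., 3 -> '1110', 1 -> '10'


Encode each number as n ones followed by a terminating 0:
  10 -> 11111111110 (11 bits)
  6 -> 1111110 (7 bits)
  7 -> 11111110 (8 bits)
  7 -> 11111110 (8 bits)
  5 -> 111110 (6 bits)
Total length = 11 + 7 + 8 + 8 + 6 = 40 bits.

Unary([10, 6, 7, 7, 5]) = 1111111111011111101111111011111110111110 (40 bits)


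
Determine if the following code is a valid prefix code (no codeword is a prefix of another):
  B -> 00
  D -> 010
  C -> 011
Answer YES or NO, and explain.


Checking each pair (does one codeword prefix another?):
  B='00' vs D='010': no prefix
  B='00' vs C='011': no prefix
  D='010' vs B='00': no prefix
  D='010' vs C='011': no prefix
  C='011' vs B='00': no prefix
  C='011' vs D='010': no prefix
No violation found over all pairs.

YES -- this is a valid prefix code. No codeword is a prefix of any other codeword.


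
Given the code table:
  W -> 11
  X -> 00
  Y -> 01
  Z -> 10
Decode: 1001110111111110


Decoding:
10 -> Z
01 -> Y
11 -> W
01 -> Y
11 -> W
11 -> W
11 -> W
10 -> Z


Result: ZYWYWWWZ


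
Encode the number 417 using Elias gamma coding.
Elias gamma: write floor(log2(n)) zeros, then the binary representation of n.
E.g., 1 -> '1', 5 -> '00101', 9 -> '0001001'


num_bits = floor(log2(417)) + 1 = 9
leading_zeros = num_bits - 1 = 8
binary(417) = 110100001

Elias gamma(417) = '00000000' + '110100001' = 00000000110100001 (17 bits)


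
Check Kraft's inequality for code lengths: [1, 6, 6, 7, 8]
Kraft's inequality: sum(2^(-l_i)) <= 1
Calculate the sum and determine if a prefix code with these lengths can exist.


Sum = 2^(-1) + 2^(-6) + 2^(-6) + 2^(-7) + 2^(-8)
    = 0.5 + 0.015625 + 0.015625 + 0.0078125 + 0.00390625
    = 139/256 = 0.54296875
Since 0.54296875 <= 1, Kraft's inequality IS satisfied.
A prefix code with these lengths CAN exist.

Kraft sum = 0.54296875. Satisfied.


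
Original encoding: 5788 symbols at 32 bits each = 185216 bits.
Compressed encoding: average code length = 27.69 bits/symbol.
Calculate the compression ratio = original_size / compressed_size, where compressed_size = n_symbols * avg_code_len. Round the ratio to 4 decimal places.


original_size = n_symbols * orig_bits = 5788 * 32 = 185216 bits
compressed_size = n_symbols * avg_code_len = 5788 * 27.69 = 160269.72 bits
ratio = original_size / compressed_size = 185216 / 160269.72 = 1.1557

Compression ratio = 1.1557
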